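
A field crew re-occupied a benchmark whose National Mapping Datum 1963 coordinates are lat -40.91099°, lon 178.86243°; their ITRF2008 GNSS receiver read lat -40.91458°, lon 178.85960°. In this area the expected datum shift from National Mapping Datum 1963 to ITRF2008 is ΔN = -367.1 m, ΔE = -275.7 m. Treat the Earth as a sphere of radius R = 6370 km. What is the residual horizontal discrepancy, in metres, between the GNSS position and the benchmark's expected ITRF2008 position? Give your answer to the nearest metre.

50 m

Observed coordinate differences: Δφ = -0.00359°, Δλ = -0.00283°.
Converting to metres (1° lat = 111177 m, cos φ = 0.755728): observed ΔN = -399.1 m, observed ΔE = -237.8 m.
Subtracting the expected shift leaves a residual of -399.1 − (-367.1) = -32.0 m north and -237.8 − (-275.7) = 37.9 m east.
Residual distance = √((-32.0)² + 37.9²) = 49.6 m.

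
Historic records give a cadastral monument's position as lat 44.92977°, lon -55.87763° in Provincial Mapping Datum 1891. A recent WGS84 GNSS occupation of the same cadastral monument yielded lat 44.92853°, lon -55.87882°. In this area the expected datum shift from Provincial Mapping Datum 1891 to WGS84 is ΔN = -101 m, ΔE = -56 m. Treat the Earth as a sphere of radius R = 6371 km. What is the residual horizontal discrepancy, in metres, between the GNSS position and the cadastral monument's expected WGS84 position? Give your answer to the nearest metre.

Observed coordinate differences: Δφ = -0.00124°, Δλ = -0.00119°.
Converting to metres (1° lat = 111195 m, cos φ = 0.707973): observed ΔN = -137.9 m, observed ΔE = -93.7 m.
Subtracting the expected shift leaves a residual of -137.9 − (-101) = -36.9 m north and -93.7 − (-56) = -37.7 m east.
Residual distance = √((-36.9)² + (-37.7)²) = 52.7 m.

53 m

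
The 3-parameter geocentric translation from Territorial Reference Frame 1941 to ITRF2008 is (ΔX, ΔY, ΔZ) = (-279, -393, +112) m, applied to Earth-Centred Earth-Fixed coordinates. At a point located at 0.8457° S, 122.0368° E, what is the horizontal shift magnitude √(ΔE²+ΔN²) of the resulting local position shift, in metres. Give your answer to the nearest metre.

The local east axis at (φ, λ) is (−sin λ, cos λ, 0), so ΔE = −sin(122.0368°)·(-279) + cos(122.0368°)·(-393) = 444.98 m.
The local north axis is (−sin φ cos λ, −sin φ sin λ, cos φ), giving ΔN = 2.184 − 4.917 + 111.988 = 109.26 m.
Horizontal magnitude = √(ΔE² + ΔN²) = √(444.98² + 109.26²) = 458.20 m.

458 m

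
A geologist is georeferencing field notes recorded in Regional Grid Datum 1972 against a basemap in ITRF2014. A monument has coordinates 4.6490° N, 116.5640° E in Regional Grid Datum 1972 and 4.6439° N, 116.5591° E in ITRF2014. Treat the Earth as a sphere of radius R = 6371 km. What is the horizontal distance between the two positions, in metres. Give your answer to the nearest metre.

Δφ = 4.6439° − 4.6490° = -0.0051°; Δλ = 116.5591° − 116.5640° = -0.0049°.
1° along a meridian = πR/180 = 111195 m.
ΔN = Δφ × 111195 = -567.1 m; ΔE = Δλ × 111195 × cos(4.6490°) = -0.0049 × 111195 × 0.996710 = -543.1 m.
Distance = √(ΔE² + ΔN²) = √((-543.1)² + (-567.1)²) = 785.2 m.

785 m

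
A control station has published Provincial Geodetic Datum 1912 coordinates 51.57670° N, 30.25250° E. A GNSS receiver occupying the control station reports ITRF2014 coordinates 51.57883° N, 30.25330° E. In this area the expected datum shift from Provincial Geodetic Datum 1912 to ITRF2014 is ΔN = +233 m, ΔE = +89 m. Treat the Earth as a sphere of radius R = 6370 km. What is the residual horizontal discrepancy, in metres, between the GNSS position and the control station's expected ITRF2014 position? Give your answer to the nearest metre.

Observed coordinate differences: Δφ = +0.00213°, Δλ = +0.00080°.
Converting to metres (1° lat = 111177 m, cos φ = 0.621466): observed ΔN = 236.8 m, observed ΔE = 55.3 m.
Subtracting the expected shift leaves a residual of 236.8 − (233) = 3.8 m north and 55.3 − (89) = -33.7 m east.
Residual distance = √(3.8² + (-33.7)²) = 33.9 m.

34 m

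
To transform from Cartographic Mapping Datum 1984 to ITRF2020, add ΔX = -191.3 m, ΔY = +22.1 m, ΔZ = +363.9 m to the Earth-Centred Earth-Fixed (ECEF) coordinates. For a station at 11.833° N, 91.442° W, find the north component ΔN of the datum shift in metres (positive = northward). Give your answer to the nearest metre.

The local north axis is (−sin φ cos λ, −sin φ sin λ, cos φ), giving ΔN = -0.987 + 4.530 + 356.167 = 359.71 m.

ΔN = 360 m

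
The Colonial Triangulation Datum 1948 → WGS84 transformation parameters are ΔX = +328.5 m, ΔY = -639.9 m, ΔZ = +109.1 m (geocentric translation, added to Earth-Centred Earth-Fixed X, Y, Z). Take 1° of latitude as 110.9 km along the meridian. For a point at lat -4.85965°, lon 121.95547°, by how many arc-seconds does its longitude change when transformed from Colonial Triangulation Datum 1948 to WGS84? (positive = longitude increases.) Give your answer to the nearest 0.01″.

Δλ = 1.95″

sin φ = -0.084715, cos φ = 0.996405, sin λ = 0.848460, cos λ = -0.529260.
East component: ΔE = −sin λ·ΔX + cos λ·ΔY = −(0.848460)(328.5) + (-0.529260)(-639.9) = 59.95 m.
1° of latitude spans 110900 m; at latitude φ, 1° of longitude spans that × cos φ = 110501.3 m, so Δλ = 59.95 / 110501.3 × 3600 = 1.953″.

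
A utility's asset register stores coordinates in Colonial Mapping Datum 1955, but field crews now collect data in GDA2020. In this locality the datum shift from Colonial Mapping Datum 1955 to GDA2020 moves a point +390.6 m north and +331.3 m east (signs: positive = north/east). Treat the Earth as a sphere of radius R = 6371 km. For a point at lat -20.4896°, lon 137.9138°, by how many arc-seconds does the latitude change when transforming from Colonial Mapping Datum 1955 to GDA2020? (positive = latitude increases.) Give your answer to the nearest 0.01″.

On a sphere of radius R, 1 rad of latitude = R, so Δφ = ΔN / R = 390.6 / 6371000 = 6.1309e-05 rad = 12.646″.

Δφ = 12.65″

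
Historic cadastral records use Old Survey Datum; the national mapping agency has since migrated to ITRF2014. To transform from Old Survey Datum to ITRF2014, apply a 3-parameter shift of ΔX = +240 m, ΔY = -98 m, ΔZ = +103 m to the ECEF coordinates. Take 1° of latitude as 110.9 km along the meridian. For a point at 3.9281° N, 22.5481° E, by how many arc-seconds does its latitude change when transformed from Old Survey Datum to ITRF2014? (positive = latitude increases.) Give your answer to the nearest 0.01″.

Δφ = 2.93″

sin φ = 0.068505, cos φ = 0.997651, sin λ = 0.383459, cos λ = 0.923558.
North component: ΔN = −sin φ cos λ·ΔX − sin φ sin λ·ΔY + cos φ·ΔZ = −(0.068505)(0.923558)(240) − (0.068505)(0.383459)(-98) + (0.997651)(103) = 90.15 m.
1° of latitude spans 110900 m, so Δφ = 90.15 / 110900 × 3600 = 2.926″.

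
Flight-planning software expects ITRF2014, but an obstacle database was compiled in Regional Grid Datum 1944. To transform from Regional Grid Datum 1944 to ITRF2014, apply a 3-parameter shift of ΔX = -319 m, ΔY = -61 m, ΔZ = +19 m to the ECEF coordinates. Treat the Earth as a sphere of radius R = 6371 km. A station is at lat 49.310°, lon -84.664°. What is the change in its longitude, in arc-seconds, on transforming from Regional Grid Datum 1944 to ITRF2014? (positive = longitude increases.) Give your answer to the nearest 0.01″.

sin φ = 0.758248, cos φ = 0.651966, sin λ = -0.995666, cos λ = 0.092996.
East component: ΔE = −sin λ·ΔX + cos λ·ΔY = −(-0.995666)(-319) + (0.092996)(-61) = -323.29 m.
1° of latitude spans πR/180 = 111195 m; at latitude φ, 1° of longitude spans that × cos φ = 72495.3 m, so Δλ = -323.29 / 72495.3 × 3600 = -16.054″.

Δλ = -16.05″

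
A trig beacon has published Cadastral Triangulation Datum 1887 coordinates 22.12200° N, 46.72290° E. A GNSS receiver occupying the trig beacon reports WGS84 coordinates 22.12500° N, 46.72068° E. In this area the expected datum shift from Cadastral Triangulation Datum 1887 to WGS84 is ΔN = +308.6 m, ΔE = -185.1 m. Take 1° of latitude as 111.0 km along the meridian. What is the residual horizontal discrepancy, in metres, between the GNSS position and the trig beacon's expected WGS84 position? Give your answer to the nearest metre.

50 m

Observed coordinate differences: Δφ = +0.00300°, Δλ = -0.00222°.
Converting to metres (1° lat = 111000 m, cos φ = 0.926384): observed ΔN = 333.0 m, observed ΔE = -228.3 m.
Subtracting the expected shift leaves a residual of 333.0 − (308.6) = 24.4 m north and -228.3 − (-185.1) = -43.2 m east.
Residual distance = √(24.4² + (-43.2)²) = 49.6 m.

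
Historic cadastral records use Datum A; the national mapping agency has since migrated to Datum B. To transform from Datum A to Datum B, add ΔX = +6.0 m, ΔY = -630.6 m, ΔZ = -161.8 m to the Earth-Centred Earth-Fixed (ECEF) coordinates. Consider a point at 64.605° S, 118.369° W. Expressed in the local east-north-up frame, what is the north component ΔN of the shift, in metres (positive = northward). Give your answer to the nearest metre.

ΔN = 429 m

At φ = -64.605°, λ = -118.369°: sin φ = -0.903373, cos φ = 0.428856, sin λ = -0.879906, cos λ = -0.475148.
ΔN = −sin φ cos λ·ΔX − sin φ sin λ·ΔY + cos φ·ΔZ = −(-0.903373)(-0.475148)(6.0) − (-0.903373)(-0.879906)(-630.6) + (0.428856)(-161.8) = 429.29 m.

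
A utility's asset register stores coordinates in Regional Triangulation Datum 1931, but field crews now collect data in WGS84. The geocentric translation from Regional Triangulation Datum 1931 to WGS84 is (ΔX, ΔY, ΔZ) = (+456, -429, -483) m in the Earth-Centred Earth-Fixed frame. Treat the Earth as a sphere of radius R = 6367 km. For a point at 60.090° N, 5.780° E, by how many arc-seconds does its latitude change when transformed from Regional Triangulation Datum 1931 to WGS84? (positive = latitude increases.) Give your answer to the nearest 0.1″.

Δφ = -19.3″

sin φ = 0.866810, cos φ = 0.498639, sin λ = 0.100709, cos λ = 0.994916.
North component: ΔN = −sin φ cos λ·ΔX − sin φ sin λ·ΔY + cos φ·ΔZ = −(0.866810)(0.994916)(456) − (0.866810)(0.100709)(-429) + (0.498639)(-483) = -596.65 m.
1° of latitude spans πR/180 = 111125 m, so Δφ = -596.65 / 111125 × 3600 = -19.329″.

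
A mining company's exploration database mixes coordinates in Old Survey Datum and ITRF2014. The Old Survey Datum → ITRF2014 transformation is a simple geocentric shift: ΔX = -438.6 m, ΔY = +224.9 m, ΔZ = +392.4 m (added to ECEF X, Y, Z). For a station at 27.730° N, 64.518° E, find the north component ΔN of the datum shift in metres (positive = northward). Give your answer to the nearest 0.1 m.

ΔN = 340.7 m

At φ = 27.730°, λ = 64.518°: sin φ = 0.465306, cos φ = 0.885150, sin λ = 0.902720, cos λ = 0.430228.
ΔN = −sin φ cos λ·ΔX − sin φ sin λ·ΔY + cos φ·ΔZ = −(0.465306)(0.430228)(-438.6) − (0.465306)(0.902720)(224.9) + (0.885150)(392.4) = 340.67 m.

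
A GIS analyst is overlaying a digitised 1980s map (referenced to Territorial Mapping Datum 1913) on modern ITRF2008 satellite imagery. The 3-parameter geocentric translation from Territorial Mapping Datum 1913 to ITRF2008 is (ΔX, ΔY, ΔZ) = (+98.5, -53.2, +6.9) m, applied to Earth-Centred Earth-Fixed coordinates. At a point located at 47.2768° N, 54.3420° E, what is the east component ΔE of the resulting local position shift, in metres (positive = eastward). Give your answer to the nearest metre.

ΔE = -111 m

The local east axis at (φ, λ) is (−sin λ, cos λ, 0), so ΔE = −sin(54.3420°)·98.5 + cos(54.3420°)·(-53.2) = -111.05 m.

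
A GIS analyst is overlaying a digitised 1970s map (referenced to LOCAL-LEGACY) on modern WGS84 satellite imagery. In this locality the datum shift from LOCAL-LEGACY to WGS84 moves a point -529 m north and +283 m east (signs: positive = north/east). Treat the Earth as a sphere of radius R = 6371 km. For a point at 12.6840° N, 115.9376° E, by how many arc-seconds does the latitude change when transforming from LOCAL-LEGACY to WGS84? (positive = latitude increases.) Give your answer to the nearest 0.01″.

On a sphere of radius R, 1 rad of latitude = R, so Δφ = ΔN / R = -529.0 / 6371000 = -8.3032e-05 rad = -17.127″.

Δφ = -17.13″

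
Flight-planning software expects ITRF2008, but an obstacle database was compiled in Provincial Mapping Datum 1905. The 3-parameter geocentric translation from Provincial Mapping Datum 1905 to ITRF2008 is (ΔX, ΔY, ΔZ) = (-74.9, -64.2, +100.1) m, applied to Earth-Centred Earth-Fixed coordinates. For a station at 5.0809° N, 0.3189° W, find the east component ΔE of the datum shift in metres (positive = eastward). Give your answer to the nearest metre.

At φ = 5.0809°, λ = -0.3189°: sin φ = 0.088562, cos φ = 0.996071, sin λ = -0.005566, cos λ = 0.999985.
ΔE = −sin λ·ΔX + cos λ·ΔY = −(-0.005566)·(-74.9) + (0.999985)·(-64.2) = -64.62 m.

ΔE = -65 m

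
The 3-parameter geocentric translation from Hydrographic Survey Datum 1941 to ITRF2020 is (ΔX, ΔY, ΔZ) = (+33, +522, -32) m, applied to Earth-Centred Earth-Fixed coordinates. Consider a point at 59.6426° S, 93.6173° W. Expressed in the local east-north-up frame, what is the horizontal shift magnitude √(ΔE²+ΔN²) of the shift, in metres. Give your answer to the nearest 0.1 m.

The local east axis at (φ, λ) is (−sin λ, cos λ, 0), so ΔE = −sin(-93.6173°)·33 + cos(-93.6173°)·522 = 0.00 m.
The local north axis is (−sin φ cos λ, −sin φ sin λ, cos φ), giving ΔN = -1.797 − 449.531 − 16.173 = -467.50 m.
Horizontal magnitude = √(ΔE² + ΔN²) = √(0.00² + (-467.50)²) = 467.50 m.

467.5 m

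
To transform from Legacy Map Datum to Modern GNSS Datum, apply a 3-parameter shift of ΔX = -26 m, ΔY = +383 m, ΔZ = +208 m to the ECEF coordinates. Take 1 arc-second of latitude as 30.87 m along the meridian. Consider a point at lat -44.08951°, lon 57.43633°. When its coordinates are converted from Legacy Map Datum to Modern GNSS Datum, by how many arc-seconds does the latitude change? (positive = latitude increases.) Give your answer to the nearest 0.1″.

sin φ = -0.695781, cos φ = 0.718254, sin λ = 0.842794, cos λ = 0.538236.
North component: ΔN = −sin φ cos λ·ΔX − sin φ sin λ·ΔY + cos φ·ΔZ = −(-0.695781)(0.538236)(-26) − (-0.695781)(0.842794)(383) + (0.718254)(208) = 364.25 m.
1° of latitude spans 3600 × 30.87 = 111132 m, so Δφ = 364.25 / 111132 × 3600 = 11.800″.

Δφ = 11.8″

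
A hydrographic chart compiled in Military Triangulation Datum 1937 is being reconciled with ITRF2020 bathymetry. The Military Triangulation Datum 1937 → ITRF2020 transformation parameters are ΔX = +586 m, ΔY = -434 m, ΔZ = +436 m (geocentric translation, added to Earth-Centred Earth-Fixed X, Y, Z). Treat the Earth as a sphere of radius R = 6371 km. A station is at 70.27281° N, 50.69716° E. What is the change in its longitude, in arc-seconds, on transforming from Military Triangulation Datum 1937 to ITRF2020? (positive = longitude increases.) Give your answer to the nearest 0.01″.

Δλ = -69.86″

sin φ = 0.941310, cos φ = 0.337542, sin λ = 0.773809, cos λ = 0.633419.
East component: ΔE = −sin λ·ΔX + cos λ·ΔY = −(0.773809)(586) + (0.633419)(-434) = -728.36 m.
1° of latitude spans πR/180 = 111195 m; at latitude φ, 1° of longitude spans that × cos φ = 37533.0 m, so Δλ = -728.36 / 37533.0 × 3600 = -69.861″.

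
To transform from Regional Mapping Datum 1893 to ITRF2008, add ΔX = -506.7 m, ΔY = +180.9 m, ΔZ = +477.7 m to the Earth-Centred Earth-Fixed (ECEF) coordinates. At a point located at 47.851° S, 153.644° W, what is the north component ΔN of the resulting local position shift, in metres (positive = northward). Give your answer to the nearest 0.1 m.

ΔN = 597.6 m

At φ = -47.851°, λ = -153.644°: sin φ = -0.741402, cos φ = 0.671061, sin λ = -0.443947, cos λ = -0.896053.
ΔN = −sin φ cos λ·ΔX − sin φ sin λ·ΔY + cos φ·ΔZ = −(-0.741402)(-0.896053)(-506.7) − (-0.741402)(-0.443947)(180.9) + (0.671061)(477.7) = 597.64 m.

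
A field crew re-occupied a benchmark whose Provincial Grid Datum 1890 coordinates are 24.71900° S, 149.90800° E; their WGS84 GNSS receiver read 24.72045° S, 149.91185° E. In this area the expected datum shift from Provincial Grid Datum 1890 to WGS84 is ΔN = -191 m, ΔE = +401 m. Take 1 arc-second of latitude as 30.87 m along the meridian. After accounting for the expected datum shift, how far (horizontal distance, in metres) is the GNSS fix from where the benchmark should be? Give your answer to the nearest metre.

Observed coordinate differences: Δφ = -0.00145°, Δλ = +0.00385°.
Converting to metres (1° lat = 111132 m, cos φ = 0.908370): observed ΔN = -161.1 m, observed ΔE = 388.7 m.
Subtracting the expected shift leaves a residual of -161.1 − (-191) = 29.9 m north and 388.7 − (401) = -12.3 m east.
Residual distance = √(29.9² + (-12.3)²) = 32.3 m.

32 m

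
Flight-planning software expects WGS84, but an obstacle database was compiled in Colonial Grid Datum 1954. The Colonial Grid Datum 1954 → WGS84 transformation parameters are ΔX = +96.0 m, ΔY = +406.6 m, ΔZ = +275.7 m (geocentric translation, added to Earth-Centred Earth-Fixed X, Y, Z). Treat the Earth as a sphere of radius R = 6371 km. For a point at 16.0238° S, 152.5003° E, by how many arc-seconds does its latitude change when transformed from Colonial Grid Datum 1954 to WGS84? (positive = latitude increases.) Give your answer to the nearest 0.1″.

Δφ = 9.5″

sin φ = -0.276037, cos φ = 0.961147, sin λ = 0.461744, cos λ = -0.887013.
North component: ΔN = −sin φ cos λ·ΔX − sin φ sin λ·ΔY + cos φ·ΔZ = −(-0.276037)(-0.887013)(96.0) − (-0.276037)(0.461744)(406.6) + (0.961147)(275.7) = 293.31 m.
1° of latitude spans πR/180 = 111195 m, so Δφ = 293.31 / 111195 × 3600 = 9.496″.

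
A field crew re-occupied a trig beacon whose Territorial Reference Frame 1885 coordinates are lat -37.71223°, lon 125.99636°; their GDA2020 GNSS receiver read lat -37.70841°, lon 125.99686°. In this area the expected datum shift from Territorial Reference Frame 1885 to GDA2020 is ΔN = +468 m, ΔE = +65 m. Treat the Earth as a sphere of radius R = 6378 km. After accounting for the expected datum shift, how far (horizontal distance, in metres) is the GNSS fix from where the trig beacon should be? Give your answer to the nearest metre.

Observed coordinate differences: Δφ = +0.00382°, Δλ = +0.00050°.
Converting to metres (1° lat = 111317 m, cos φ = 0.791093): observed ΔN = 425.2 m, observed ΔE = 44.0 m.
Subtracting the expected shift leaves a residual of 425.2 − (468) = -42.8 m north and 44.0 − (65) = -21.0 m east.
Residual distance = √((-42.8)² + (-21.0)²) = 47.6 m.

48 m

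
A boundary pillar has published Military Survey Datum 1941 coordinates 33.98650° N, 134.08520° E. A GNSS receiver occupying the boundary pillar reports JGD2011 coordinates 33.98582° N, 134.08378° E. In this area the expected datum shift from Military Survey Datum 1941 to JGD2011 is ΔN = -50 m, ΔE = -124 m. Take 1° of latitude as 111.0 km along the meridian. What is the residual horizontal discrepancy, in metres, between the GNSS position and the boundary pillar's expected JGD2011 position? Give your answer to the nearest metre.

26 m

Observed coordinate differences: Δφ = -0.00068°, Δλ = -0.00142°.
Converting to metres (1° lat = 111000 m, cos φ = 0.829169): observed ΔN = -75.5 m, observed ΔE = -130.7 m.
Subtracting the expected shift leaves a residual of -75.5 − (-50) = -25.5 m north and -130.7 − (-124) = -6.7 m east.
Residual distance = √((-25.5)² + (-6.7)²) = 26.3 m.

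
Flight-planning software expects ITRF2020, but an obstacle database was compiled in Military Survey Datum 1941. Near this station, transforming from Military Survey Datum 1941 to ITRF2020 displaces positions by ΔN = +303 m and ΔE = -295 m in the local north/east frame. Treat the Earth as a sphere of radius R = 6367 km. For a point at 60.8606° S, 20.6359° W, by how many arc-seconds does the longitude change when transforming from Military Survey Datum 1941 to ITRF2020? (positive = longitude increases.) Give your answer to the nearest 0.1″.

At latitude -60.8606°, cos φ = 0.486936.
One radian of longitude at latitude φ spans R cos φ, so Δλ = ΔE / (R cos φ) = -295.0 / (6367000 × 0.486936) = -9.5151e-05 rad = -19.626″.

Δλ = -19.6″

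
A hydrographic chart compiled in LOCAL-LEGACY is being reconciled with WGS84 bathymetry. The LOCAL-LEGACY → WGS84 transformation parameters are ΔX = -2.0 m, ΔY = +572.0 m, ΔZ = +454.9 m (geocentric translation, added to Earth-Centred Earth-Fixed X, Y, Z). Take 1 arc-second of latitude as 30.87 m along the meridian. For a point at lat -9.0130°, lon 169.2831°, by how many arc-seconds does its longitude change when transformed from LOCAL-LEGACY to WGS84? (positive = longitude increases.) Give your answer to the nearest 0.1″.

sin φ = -0.156659, cos φ = 0.987653, sin λ = 0.185956, cos λ = -0.982558.
East component: ΔE = −sin λ·ΔX + cos λ·ΔY = −(0.185956)(-2.0) + (-0.982558)(572.0) = -561.65 m.
1° of latitude spans 3600 × 30.87 = 111132 m; at latitude φ, 1° of longitude spans that × cos φ = 109759.8 m, so Δλ = -561.65 / 109759.8 × 3600 = -18.422″.

Δλ = -18.4″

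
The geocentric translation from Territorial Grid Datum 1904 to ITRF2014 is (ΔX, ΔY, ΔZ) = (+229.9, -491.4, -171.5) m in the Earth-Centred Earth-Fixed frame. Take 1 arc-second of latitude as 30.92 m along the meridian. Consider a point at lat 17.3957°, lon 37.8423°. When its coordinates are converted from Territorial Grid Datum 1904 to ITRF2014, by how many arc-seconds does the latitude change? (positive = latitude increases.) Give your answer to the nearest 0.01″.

Δφ = -4.13″

sin φ = 0.298969, cos φ = 0.954263, sin λ = 0.613490, cos λ = 0.789702.
North component: ΔN = −sin φ cos λ·ΔX − sin φ sin λ·ΔY + cos φ·ΔZ = −(0.298969)(0.789702)(229.9) − (0.298969)(0.613490)(-491.4) + (0.954263)(-171.5) = -127.80 m.
1° of latitude spans 3600 × 30.92 = 111312 m, so Δφ = -127.80 / 111312 × 3600 = -4.133″.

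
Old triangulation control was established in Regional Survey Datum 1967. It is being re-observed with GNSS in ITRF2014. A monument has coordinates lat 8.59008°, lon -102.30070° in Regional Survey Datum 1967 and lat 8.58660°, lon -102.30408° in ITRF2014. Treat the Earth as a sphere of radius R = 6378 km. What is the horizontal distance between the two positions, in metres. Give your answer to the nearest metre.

537 m

Δφ = 8.58660° − 8.59008° = -0.00348°; Δλ = -102.30408° − -102.30070° = -0.00338°.
1° along a meridian = πR/180 = 111317 m.
ΔN = Δφ × 111317 = -387.4 m; ΔE = Δλ × 111317 × cos(8.59008°) = -0.00338 × 111317 × 0.988782 = -372.0 m.
Distance = √(ΔE² + ΔN²) = √((-372.0)² + (-387.4)²) = 537.1 m.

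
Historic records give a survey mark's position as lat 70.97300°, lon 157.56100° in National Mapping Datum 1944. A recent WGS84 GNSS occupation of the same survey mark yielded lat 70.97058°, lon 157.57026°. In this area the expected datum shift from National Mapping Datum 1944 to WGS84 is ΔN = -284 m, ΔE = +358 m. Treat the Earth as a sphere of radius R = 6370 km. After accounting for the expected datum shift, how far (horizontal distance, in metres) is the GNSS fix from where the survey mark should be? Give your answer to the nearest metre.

Observed coordinate differences: Δφ = -0.00242°, Δλ = +0.00926°.
Converting to metres (1° lat = 111177 m, cos φ = 0.326014): observed ΔN = -269.0 m, observed ΔE = 335.6 m.
Subtracting the expected shift leaves a residual of -269.0 − (-284) = 15.0 m north and 335.6 − (358) = -22.4 m east.
Residual distance = √(15.0² + (-22.4)²) = 26.9 m.

27 m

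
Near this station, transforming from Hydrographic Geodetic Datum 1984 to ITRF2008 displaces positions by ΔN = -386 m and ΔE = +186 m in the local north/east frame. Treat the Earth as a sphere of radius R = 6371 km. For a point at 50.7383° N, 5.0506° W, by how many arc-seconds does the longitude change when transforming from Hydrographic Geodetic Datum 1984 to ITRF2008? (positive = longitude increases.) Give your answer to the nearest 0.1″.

At latitude 50.7383°, cos φ = 0.632863.
One radian of longitude at latitude φ spans R cos φ, so Δλ = ΔE / (R cos φ) = 186.0 / (6371000 × 0.632863) = 4.6131e-05 rad = 9.515″.

Δλ = 9.5″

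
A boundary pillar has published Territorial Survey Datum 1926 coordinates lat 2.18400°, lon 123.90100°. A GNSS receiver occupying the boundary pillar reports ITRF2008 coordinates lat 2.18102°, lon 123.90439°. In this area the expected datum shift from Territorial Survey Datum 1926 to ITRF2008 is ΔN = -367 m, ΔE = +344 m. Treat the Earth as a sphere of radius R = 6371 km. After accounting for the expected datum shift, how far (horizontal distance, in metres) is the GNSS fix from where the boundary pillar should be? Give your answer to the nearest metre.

Observed coordinate differences: Δφ = -0.00298°, Δλ = +0.00339°.
Converting to metres (1° lat = 111195 m, cos φ = 0.999274): observed ΔN = -331.4 m, observed ΔE = 376.7 m.
Subtracting the expected shift leaves a residual of -331.4 − (-367) = 35.6 m north and 376.7 − (344) = 32.7 m east.
Residual distance = √(35.6² + 32.7²) = 48.4 m.

48 m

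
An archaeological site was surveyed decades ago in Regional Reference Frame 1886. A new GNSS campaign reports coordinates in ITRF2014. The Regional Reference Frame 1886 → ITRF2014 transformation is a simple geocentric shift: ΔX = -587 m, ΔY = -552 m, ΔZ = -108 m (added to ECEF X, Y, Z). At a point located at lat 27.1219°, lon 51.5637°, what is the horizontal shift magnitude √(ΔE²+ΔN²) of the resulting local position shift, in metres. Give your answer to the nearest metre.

The local east axis at (φ, λ) is (−sin λ, cos λ, 0), so ΔE = −sin(51.5637°)·(-587) + cos(51.5637°)·(-552) = 116.65 m.
The local north axis is (−sin φ cos λ, −sin φ sin λ, cos φ), giving ΔN = 166.355 + 197.116 − 96.124 = 267.35 m.
Horizontal magnitude = √(ΔE² + ΔN²) = √(116.65² + 267.35²) = 291.69 m.

292 m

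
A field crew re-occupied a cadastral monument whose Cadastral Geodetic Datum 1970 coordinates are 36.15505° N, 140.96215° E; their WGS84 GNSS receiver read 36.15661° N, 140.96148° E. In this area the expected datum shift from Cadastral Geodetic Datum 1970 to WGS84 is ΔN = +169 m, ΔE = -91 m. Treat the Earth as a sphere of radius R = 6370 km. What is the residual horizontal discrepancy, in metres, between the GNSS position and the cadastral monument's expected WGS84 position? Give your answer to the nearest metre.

Observed coordinate differences: Δφ = +0.00156°, Δλ = -0.00067°.
Converting to metres (1° lat = 111177 m, cos φ = 0.807423): observed ΔN = 173.4 m, observed ΔE = -60.1 m.
Subtracting the expected shift leaves a residual of 173.4 − (169) = 4.4 m north and -60.1 − (-91) = 30.9 m east.
Residual distance = √(4.4² + 30.9²) = 31.2 m.

31 m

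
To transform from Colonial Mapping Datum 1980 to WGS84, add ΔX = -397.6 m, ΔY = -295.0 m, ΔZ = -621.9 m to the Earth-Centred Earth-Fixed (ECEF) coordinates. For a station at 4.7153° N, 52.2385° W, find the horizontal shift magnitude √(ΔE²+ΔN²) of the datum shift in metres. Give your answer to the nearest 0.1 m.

792.5 m

At φ = 4.7153°, λ = -52.2385°: sin φ = 0.082205, cos φ = 0.996615, sin λ = -0.790567, cos λ = 0.612376.
ΔE = −sin λ·ΔX + cos λ·ΔY = −(-0.790567)·(-397.6) + (0.612376)·(-295.0) = -494.98 m.
ΔN = −sin φ cos λ·ΔX − sin φ sin λ·ΔY + cos φ·ΔZ = −(0.082205)(0.612376)(-397.6) − (0.082205)(-0.790567)(-295.0) + (0.996615)(-621.9) = -618.95 m.
Horizontal magnitude = √(ΔE² + ΔN²) = √((-494.98)² + (-618.95)²) = 792.53 m.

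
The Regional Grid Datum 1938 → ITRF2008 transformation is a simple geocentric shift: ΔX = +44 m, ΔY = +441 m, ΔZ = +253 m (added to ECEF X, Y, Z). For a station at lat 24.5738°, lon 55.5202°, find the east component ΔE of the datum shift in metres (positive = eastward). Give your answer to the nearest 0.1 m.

At φ = 24.5738°, λ = 55.5202°: sin φ = 0.415865, cos φ = 0.909426, sin λ = 0.824326, cos λ = 0.566116.
ΔE = −sin λ·ΔX + cos λ·ΔY = −(0.824326)·(44) + (0.566116)·(441) = 213.39 m.

ΔE = 213.4 m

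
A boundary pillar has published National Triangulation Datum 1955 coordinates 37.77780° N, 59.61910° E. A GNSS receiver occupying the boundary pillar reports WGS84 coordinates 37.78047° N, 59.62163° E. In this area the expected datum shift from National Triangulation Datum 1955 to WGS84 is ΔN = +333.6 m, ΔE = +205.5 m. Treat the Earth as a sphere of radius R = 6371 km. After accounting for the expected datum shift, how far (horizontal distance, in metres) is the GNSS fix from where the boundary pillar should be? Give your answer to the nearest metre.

Observed coordinate differences: Δφ = +0.00267°, Δλ = +0.00253°.
Converting to metres (1° lat = 111195 m, cos φ = 0.790392): observed ΔN = 296.9 m, observed ΔE = 222.4 m.
Subtracting the expected shift leaves a residual of 296.9 − (333.6) = -36.7 m north and 222.4 − (205.5) = 16.9 m east.
Residual distance = √((-36.7)² + 16.9²) = 40.4 m.

40 m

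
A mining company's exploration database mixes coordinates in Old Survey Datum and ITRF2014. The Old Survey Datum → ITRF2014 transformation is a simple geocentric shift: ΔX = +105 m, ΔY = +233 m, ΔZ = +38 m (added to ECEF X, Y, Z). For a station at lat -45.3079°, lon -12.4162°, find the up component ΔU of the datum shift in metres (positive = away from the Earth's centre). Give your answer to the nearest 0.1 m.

The local up (radial) axis is (cos φ cos λ, cos φ sin λ, sin φ), giving ΔU = 72.119 − 35.234 − 27.014 = 9.87 m.

ΔU = 9.9 m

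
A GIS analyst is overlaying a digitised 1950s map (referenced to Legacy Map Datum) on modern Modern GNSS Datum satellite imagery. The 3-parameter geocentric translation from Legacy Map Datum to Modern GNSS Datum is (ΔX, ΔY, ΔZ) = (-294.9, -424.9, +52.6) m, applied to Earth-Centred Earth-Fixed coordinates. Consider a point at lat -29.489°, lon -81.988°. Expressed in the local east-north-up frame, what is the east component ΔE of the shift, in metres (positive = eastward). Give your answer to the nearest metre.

ΔE = -351 m

The local east axis at (φ, λ) is (−sin λ, cos λ, 0), so ΔE = −sin(-81.988°)·(-294.9) + cos(-81.988°)·(-424.9) = -351.24 m.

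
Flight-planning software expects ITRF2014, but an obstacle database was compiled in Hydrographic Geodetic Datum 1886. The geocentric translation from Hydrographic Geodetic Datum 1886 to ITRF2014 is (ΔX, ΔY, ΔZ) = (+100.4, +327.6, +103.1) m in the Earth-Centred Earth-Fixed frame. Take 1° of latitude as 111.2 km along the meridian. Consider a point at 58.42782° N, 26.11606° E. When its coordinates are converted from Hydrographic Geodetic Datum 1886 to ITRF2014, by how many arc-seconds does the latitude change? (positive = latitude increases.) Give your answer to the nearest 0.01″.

sin φ = 0.851981, cos φ = 0.523572, sin λ = 0.440191, cos λ = 0.897904.
North component: ΔN = −sin φ cos λ·ΔX − sin φ sin λ·ΔY + cos φ·ΔZ = −(0.851981)(0.897904)(100.4) − (0.851981)(0.440191)(327.6) + (0.523572)(103.1) = -145.69 m.
1° of latitude spans 111200 m, so Δφ = -145.69 / 111200 × 3600 = -4.716″.

Δφ = -4.72″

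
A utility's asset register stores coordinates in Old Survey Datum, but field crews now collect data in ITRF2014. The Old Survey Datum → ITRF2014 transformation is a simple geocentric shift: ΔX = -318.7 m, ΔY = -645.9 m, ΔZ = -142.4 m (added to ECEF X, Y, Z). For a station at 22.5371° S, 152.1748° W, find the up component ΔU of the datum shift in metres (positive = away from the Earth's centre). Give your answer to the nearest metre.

At φ = -22.5371°, λ = -152.1748°: sin φ = -0.383282, cos φ = 0.923632, sin λ = -0.466776, cos λ = -0.884376.
ΔU = cos φ cos λ·ΔX + cos φ sin λ·ΔY + sin φ·ΔZ = (0.923632)(-0.884376)(-318.7) + (0.923632)(-0.466776)(-645.9) + (-0.383282)(-142.4) = 593.37 m.

ΔU = 593 m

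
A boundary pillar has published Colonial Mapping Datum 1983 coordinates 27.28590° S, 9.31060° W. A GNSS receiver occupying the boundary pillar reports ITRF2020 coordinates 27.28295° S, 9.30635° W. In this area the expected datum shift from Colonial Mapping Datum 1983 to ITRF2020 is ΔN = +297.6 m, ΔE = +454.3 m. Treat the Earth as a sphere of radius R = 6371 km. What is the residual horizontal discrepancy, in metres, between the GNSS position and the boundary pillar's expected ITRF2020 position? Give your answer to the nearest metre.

46 m

Observed coordinate differences: Δφ = +0.00295°, Δλ = +0.00425°.
Converting to metres (1° lat = 111195 m, cos φ = 0.888730): observed ΔN = 328.0 m, observed ΔE = 420.0 m.
Subtracting the expected shift leaves a residual of 328.0 − (297.6) = 30.4 m north and 420.0 − (454.3) = -34.3 m east.
Residual distance = √(30.4² + (-34.3)²) = 45.9 m.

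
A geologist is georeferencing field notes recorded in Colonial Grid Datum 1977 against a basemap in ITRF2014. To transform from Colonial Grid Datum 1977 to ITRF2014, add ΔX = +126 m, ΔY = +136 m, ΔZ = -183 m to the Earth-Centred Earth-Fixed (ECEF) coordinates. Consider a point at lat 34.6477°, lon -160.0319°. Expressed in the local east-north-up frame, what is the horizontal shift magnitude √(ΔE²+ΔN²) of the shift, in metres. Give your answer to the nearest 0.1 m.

At φ = 34.6477°, λ = -160.0319°: sin φ = 0.568529, cos φ = 0.822663, sin λ = -0.341497, cos λ = -0.939883.
ΔE = −sin λ·ΔX + cos λ·ΔY = −(-0.341497)·(126) + (-0.939883)·(136) = -84.80 m.
ΔN = −sin φ cos λ·ΔX − sin φ sin λ·ΔY + cos φ·ΔZ = −(0.568529)(-0.939883)(126) − (0.568529)(-0.341497)(136) + (0.822663)(-183) = -56.81 m.
Horizontal magnitude = √(ΔE² + ΔN²) = √((-84.80)² + (-56.81)²) = 102.07 m.

102.1 m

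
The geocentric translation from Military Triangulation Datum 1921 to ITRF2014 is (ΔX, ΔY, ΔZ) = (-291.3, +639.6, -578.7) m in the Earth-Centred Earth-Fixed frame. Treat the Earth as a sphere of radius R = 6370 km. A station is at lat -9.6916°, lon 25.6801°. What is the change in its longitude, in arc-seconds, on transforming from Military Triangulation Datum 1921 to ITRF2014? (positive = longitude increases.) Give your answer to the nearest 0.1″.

sin φ = -0.168345, cos φ = 0.985728, sin λ = 0.433346, cos λ = 0.901228.
East component: ΔE = −sin λ·ΔX + cos λ·ΔY = −(0.433346)(-291.3) + (0.901228)(639.6) = 702.66 m.
1° of latitude spans πR/180 = 111177 m; at latitude φ, 1° of longitude spans that × cos φ = 109590.8 m, so Δλ = 702.66 / 109590.8 × 3600 = 23.082″.

Δλ = 23.1″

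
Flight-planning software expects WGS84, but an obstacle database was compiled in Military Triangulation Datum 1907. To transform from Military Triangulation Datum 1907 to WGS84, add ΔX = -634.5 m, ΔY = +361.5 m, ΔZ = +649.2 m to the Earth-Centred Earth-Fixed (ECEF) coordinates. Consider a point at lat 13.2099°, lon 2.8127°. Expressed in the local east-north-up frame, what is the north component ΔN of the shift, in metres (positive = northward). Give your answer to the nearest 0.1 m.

At φ = 13.2099°, λ = 2.8127°: sin φ = 0.228519, cos φ = 0.973539, sin λ = 0.049071, cos λ = 0.998795.
ΔN = −sin φ cos λ·ΔX − sin φ sin λ·ΔY + cos φ·ΔZ = −(0.228519)(0.998795)(-634.5) − (0.228519)(0.049071)(361.5) + (0.973539)(649.2) = 772.79 m.

ΔN = 772.8 m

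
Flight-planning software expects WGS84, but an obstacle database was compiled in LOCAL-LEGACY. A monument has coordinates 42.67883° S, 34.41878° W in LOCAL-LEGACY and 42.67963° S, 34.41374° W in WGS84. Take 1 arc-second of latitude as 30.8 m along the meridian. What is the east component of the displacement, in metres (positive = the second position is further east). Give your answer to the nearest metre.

ΔE = 411 m

Δφ = -42.67963° − -42.67883° = -0.00080°; Δλ = -34.41374° − -34.41878° = +0.00504°.
1° of latitude = 3600 × 30.80 = 110880 m.
ΔN = Δφ × 110880 = -88.7 m; ΔE = Δλ × 110880 × cos(-42.67883°) = +0.00504 × 110880 × 0.735165 = 410.8 m.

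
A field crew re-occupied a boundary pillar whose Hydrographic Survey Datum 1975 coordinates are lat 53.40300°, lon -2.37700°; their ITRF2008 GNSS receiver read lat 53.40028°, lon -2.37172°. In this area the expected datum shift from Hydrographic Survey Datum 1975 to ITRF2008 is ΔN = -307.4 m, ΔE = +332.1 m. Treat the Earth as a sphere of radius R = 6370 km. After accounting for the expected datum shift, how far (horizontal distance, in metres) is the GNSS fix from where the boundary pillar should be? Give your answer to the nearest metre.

19 m

Observed coordinate differences: Δφ = -0.00272°, Δλ = +0.00528°.
Converting to metres (1° lat = 111177 m, cos φ = 0.596183): observed ΔN = -302.4 m, observed ΔE = 350.0 m.
Subtracting the expected shift leaves a residual of -302.4 − (-307.4) = 5.0 m north and 350.0 − (332.1) = 17.9 m east.
Residual distance = √(5.0² + 17.9²) = 18.6 m.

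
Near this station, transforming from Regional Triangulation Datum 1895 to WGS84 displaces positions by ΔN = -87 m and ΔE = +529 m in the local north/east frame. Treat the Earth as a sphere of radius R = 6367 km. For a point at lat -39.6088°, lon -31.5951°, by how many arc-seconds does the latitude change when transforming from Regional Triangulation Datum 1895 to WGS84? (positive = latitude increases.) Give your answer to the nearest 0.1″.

On a sphere of radius R, 1 rad of latitude = R, so Δφ = ΔN / R = -87.0 / 6367000 = -1.3664e-05 rad = -2.818″.

Δφ = -2.8″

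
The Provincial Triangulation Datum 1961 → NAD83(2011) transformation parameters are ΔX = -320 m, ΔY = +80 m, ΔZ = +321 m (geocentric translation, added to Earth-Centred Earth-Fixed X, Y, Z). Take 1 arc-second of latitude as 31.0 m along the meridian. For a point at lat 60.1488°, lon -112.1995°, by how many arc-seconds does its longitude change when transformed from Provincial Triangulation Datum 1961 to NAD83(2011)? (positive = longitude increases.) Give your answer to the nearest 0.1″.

Δλ = -21.2″

sin φ = 0.867321, cos φ = 0.497749, sin λ = -0.925874, cos λ = -0.377833.
East component: ΔE = −sin λ·ΔX + cos λ·ΔY = −(-0.925874)(-320) + (-0.377833)(80) = -326.51 m.
1° of latitude spans 3600 × 31.00 = 111600 m; at latitude φ, 1° of longitude spans that × cos φ = 55548.8 m, so Δλ = -326.51 / 55548.8 × 3600 = -21.160″.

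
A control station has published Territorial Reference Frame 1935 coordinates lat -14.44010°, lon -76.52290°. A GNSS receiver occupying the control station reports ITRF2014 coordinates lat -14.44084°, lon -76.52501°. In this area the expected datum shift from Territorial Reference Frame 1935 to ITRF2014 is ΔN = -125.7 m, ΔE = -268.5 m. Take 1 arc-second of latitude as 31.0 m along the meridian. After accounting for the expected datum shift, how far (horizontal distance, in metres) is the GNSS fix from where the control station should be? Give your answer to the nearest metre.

Observed coordinate differences: Δφ = -0.00074°, Δλ = -0.00211°.
Converting to metres (1° lat = 111600 m, cos φ = 0.968409): observed ΔN = -82.6 m, observed ΔE = -228.0 m.
Subtracting the expected shift leaves a residual of -82.6 − (-125.7) = 43.1 m north and -228.0 − (-268.5) = 40.5 m east.
Residual distance = √(43.1² + 40.5²) = 59.1 m.

59 m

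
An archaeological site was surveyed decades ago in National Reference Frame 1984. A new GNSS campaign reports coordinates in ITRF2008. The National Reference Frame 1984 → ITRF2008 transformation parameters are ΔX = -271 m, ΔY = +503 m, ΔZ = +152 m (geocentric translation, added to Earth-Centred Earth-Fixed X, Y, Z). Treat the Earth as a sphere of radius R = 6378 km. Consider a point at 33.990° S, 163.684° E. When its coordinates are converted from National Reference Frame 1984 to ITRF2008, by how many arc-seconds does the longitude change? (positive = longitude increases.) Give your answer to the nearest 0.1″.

Δλ = -15.9″

sin φ = -0.559048, cos φ = 0.829135, sin λ = 0.280935, cos λ = -0.959727.
East component: ΔE = −sin λ·ΔX + cos λ·ΔY = −(0.280935)(-271) + (-0.959727)(503) = -406.61 m.
1° of latitude spans πR/180 = 111317 m; at latitude φ, 1° of longitude spans that × cos φ = 92296.9 m, so Δλ = -406.61 / 92296.9 × 3600 = -15.860″.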